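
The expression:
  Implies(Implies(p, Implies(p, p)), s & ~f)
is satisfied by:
  {s: True, f: False}


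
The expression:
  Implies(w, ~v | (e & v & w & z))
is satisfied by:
  {e: True, z: True, w: False, v: False}
  {e: True, z: False, w: False, v: False}
  {z: True, e: False, w: False, v: False}
  {e: False, z: False, w: False, v: False}
  {e: True, v: True, z: True, w: False}
  {e: True, v: True, z: False, w: False}
  {v: True, z: True, e: False, w: False}
  {v: True, e: False, z: False, w: False}
  {e: True, w: True, z: True, v: False}
  {e: True, w: True, z: False, v: False}
  {w: True, z: True, e: False, v: False}
  {w: True, e: False, z: False, v: False}
  {e: True, v: True, w: True, z: True}


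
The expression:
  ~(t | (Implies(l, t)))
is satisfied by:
  {l: True, t: False}


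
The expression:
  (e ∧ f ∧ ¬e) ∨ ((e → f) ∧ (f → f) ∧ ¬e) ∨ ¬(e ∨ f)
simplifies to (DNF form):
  ¬e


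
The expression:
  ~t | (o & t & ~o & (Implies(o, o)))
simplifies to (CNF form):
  ~t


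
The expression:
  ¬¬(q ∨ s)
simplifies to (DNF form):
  q ∨ s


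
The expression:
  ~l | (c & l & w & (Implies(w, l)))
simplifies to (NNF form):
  ~l | (c & w)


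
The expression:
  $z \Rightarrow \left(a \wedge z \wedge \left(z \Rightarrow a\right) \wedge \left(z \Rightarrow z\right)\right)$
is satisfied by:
  {a: True, z: False}
  {z: False, a: False}
  {z: True, a: True}


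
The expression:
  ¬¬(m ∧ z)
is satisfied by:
  {z: True, m: True}


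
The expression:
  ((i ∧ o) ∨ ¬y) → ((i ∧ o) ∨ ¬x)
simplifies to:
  y ∨ (i ∧ o) ∨ ¬x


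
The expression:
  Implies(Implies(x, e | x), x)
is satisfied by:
  {x: True}


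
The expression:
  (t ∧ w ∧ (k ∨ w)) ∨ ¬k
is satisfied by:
  {w: True, t: True, k: False}
  {w: True, t: False, k: False}
  {t: True, w: False, k: False}
  {w: False, t: False, k: False}
  {w: True, k: True, t: True}


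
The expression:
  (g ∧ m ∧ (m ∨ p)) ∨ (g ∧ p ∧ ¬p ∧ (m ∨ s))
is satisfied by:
  {m: True, g: True}


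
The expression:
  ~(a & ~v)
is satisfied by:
  {v: True, a: False}
  {a: False, v: False}
  {a: True, v: True}


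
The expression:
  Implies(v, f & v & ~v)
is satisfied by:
  {v: False}


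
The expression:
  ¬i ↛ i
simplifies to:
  True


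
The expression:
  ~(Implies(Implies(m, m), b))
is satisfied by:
  {b: False}


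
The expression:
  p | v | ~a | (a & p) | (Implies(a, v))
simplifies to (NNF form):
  p | v | ~a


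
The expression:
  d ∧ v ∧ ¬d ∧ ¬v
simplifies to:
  False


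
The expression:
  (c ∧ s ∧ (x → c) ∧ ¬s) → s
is always true.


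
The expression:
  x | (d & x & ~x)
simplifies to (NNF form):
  x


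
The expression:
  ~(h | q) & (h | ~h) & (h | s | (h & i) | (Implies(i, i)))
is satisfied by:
  {q: False, h: False}


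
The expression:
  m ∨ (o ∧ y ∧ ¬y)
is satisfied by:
  {m: True}


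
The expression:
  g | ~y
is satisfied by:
  {g: True, y: False}
  {y: False, g: False}
  {y: True, g: True}


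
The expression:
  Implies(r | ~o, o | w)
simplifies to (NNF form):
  o | w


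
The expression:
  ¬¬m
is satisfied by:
  {m: True}


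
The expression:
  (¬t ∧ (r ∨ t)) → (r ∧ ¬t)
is always true.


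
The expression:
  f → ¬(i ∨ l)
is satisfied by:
  {l: False, f: False, i: False}
  {i: True, l: False, f: False}
  {l: True, i: False, f: False}
  {i: True, l: True, f: False}
  {f: True, i: False, l: False}


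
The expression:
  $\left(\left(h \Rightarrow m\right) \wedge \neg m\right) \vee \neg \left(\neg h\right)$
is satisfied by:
  {h: True, m: False}
  {m: False, h: False}
  {m: True, h: True}


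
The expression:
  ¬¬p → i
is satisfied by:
  {i: True, p: False}
  {p: False, i: False}
  {p: True, i: True}


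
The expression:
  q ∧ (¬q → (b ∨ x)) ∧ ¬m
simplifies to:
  q ∧ ¬m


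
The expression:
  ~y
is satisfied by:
  {y: False}


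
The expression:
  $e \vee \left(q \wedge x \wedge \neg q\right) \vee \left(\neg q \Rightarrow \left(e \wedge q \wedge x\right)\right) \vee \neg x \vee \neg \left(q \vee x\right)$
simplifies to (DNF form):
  $e \vee q \vee \neg x$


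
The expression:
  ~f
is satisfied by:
  {f: False}


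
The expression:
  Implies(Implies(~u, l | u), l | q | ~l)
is always true.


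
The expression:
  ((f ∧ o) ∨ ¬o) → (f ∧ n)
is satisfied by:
  {n: True, o: True, f: False}
  {o: True, f: False, n: False}
  {f: True, n: True, o: True}
  {f: True, n: True, o: False}


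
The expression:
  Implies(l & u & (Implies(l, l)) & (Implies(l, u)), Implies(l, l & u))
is always true.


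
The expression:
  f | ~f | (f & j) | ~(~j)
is always true.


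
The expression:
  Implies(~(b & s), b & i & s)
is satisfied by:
  {b: True, s: True}


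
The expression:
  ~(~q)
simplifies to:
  q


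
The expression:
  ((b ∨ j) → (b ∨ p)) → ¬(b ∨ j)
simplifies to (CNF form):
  ¬b ∧ (¬j ∨ ¬p)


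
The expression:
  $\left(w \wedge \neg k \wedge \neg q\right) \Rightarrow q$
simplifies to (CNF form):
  $k \vee q \vee \neg w$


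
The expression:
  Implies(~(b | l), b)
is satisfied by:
  {b: True, l: True}
  {b: True, l: False}
  {l: True, b: False}


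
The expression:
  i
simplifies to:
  i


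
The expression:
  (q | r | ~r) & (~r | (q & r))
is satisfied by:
  {q: True, r: False}
  {r: False, q: False}
  {r: True, q: True}


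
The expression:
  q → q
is always true.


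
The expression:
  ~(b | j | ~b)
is never true.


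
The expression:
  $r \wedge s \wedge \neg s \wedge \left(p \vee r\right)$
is never true.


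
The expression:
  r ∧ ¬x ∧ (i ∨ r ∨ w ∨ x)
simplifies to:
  r ∧ ¬x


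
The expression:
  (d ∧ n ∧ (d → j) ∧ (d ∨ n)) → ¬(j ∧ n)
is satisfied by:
  {d: False, n: False, j: False}
  {j: True, d: False, n: False}
  {n: True, d: False, j: False}
  {j: True, n: True, d: False}
  {d: True, j: False, n: False}
  {j: True, d: True, n: False}
  {n: True, d: True, j: False}


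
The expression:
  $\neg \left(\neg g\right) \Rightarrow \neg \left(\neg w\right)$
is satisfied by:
  {w: True, g: False}
  {g: False, w: False}
  {g: True, w: True}


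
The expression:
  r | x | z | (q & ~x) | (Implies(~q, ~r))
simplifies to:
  True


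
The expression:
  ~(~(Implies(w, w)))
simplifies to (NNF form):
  True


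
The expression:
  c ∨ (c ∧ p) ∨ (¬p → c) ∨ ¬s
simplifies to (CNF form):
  c ∨ p ∨ ¬s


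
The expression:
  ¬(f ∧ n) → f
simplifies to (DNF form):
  f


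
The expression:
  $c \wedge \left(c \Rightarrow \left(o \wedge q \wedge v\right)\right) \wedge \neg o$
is never true.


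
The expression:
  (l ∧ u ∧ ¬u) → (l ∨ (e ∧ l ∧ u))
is always true.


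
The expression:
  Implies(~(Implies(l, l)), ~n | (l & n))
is always true.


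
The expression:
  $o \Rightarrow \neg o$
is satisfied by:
  {o: False}


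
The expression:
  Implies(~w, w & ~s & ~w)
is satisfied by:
  {w: True}


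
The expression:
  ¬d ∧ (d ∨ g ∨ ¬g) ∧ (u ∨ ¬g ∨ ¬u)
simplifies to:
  ¬d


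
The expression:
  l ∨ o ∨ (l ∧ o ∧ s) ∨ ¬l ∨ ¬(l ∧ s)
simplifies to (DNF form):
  True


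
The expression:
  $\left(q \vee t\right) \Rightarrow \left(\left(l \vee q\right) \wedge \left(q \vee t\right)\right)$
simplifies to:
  $l \vee q \vee \neg t$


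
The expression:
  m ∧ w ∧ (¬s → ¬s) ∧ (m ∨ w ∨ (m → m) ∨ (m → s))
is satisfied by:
  {m: True, w: True}


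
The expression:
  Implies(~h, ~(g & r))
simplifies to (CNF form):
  h | ~g | ~r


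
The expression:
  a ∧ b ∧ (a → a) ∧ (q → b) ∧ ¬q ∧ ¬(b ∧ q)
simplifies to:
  a ∧ b ∧ ¬q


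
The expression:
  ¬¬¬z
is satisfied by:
  {z: False}


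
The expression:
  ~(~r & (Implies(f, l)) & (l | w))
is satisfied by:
  {r: True, f: True, l: False, w: False}
  {r: True, f: False, l: False, w: False}
  {r: True, w: True, f: True, l: False}
  {r: True, w: True, f: False, l: False}
  {r: True, l: True, f: True, w: False}
  {r: True, l: True, f: False, w: False}
  {r: True, l: True, w: True, f: True}
  {r: True, l: True, w: True, f: False}
  {f: True, r: False, l: False, w: False}
  {r: False, f: False, l: False, w: False}
  {w: True, f: True, r: False, l: False}


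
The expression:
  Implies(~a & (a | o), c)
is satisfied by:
  {a: True, c: True, o: False}
  {a: True, o: False, c: False}
  {c: True, o: False, a: False}
  {c: False, o: False, a: False}
  {a: True, c: True, o: True}
  {a: True, o: True, c: False}
  {c: True, o: True, a: False}


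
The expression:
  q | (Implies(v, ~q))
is always true.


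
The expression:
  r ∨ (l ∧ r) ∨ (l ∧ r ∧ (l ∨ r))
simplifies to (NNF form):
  r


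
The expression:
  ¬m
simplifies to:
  ¬m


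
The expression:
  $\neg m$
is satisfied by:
  {m: False}


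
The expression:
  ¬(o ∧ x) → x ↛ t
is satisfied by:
  {o: True, x: True, t: False}
  {x: True, t: False, o: False}
  {o: True, t: True, x: True}


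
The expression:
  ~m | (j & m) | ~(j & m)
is always true.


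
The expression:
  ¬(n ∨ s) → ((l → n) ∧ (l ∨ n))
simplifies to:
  n ∨ s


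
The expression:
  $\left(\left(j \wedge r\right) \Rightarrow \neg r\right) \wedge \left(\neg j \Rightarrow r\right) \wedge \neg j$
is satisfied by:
  {r: True, j: False}


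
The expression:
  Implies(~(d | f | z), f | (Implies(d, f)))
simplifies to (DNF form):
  True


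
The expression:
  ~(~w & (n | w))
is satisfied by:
  {w: True, n: False}
  {n: False, w: False}
  {n: True, w: True}


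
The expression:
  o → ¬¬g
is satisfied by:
  {g: True, o: False}
  {o: False, g: False}
  {o: True, g: True}


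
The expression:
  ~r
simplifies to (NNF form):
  ~r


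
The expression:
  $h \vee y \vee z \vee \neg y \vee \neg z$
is always true.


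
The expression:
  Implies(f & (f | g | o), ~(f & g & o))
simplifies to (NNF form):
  ~f | ~g | ~o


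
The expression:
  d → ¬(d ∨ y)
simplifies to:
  ¬d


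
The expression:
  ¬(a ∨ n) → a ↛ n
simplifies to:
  a ∨ n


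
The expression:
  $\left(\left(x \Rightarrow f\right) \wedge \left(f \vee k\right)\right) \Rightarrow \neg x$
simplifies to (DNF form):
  $\neg f \vee \neg x$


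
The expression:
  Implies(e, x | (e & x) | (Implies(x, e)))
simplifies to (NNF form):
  True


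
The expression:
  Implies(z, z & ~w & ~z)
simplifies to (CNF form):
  ~z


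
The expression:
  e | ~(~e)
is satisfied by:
  {e: True}


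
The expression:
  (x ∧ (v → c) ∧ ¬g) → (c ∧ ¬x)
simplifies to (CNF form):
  (g ∨ v ∨ ¬x) ∧ (g ∨ ¬c ∨ ¬x)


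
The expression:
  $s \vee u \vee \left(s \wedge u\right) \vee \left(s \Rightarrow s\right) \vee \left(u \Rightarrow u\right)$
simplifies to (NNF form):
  $\text{True}$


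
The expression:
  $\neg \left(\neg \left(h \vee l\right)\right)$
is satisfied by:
  {l: True, h: True}
  {l: True, h: False}
  {h: True, l: False}


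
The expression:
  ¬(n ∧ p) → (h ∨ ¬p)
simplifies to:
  h ∨ n ∨ ¬p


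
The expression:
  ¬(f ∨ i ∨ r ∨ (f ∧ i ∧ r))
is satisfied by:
  {i: False, r: False, f: False}


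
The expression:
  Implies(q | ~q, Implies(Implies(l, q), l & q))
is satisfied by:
  {l: True}


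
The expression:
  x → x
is always true.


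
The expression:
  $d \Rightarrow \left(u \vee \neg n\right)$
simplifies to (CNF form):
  $u \vee \neg d \vee \neg n$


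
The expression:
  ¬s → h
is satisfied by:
  {s: True, h: True}
  {s: True, h: False}
  {h: True, s: False}


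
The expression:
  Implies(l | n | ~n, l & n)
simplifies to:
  l & n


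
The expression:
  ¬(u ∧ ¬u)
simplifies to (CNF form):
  True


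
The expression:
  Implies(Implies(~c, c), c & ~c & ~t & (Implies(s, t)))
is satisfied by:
  {c: False}


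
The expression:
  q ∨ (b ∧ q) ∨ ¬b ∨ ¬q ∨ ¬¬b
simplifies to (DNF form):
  True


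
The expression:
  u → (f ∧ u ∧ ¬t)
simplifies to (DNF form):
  (f ∧ ¬t) ∨ ¬u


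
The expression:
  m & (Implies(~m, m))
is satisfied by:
  {m: True}


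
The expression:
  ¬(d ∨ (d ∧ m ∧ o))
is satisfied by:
  {d: False}


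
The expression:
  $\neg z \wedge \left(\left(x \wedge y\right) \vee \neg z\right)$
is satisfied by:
  {z: False}


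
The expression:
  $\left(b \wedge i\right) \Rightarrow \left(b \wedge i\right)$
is always true.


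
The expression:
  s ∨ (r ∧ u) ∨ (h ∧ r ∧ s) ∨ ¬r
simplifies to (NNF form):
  s ∨ u ∨ ¬r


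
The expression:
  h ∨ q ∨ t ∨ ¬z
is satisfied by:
  {t: True, q: True, h: True, z: False}
  {t: True, q: True, h: False, z: False}
  {t: True, h: True, z: False, q: False}
  {t: True, h: False, z: False, q: False}
  {q: True, h: True, z: False, t: False}
  {q: True, h: False, z: False, t: False}
  {h: True, q: False, z: False, t: False}
  {h: False, q: False, z: False, t: False}
  {t: True, q: True, z: True, h: True}
  {t: True, q: True, z: True, h: False}
  {t: True, z: True, h: True, q: False}
  {t: True, z: True, h: False, q: False}
  {z: True, q: True, h: True, t: False}
  {z: True, q: True, h: False, t: False}
  {z: True, h: True, q: False, t: False}


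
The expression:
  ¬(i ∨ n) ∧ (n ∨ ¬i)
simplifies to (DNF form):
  ¬i ∧ ¬n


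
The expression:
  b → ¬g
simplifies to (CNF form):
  ¬b ∨ ¬g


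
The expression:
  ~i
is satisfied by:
  {i: False}


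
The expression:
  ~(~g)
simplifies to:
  g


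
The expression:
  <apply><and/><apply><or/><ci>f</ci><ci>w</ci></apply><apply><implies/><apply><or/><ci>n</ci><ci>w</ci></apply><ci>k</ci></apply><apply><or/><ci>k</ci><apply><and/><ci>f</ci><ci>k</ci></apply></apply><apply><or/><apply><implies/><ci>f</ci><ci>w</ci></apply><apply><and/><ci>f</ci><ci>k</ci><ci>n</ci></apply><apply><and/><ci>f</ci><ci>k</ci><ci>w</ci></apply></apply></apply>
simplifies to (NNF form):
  <apply><and/><ci>k</ci><apply><or/><ci>f</ci><ci>w</ci></apply><apply><or/><ci>n</ci><ci>w</ci></apply></apply>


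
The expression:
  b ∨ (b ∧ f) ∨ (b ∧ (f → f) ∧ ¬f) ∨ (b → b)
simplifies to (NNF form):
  True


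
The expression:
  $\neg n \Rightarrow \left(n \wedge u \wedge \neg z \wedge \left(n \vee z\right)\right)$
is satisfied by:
  {n: True}


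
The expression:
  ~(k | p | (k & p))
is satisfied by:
  {p: False, k: False}


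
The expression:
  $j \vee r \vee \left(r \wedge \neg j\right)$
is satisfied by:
  {r: True, j: True}
  {r: True, j: False}
  {j: True, r: False}


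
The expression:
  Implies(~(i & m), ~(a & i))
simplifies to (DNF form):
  m | ~a | ~i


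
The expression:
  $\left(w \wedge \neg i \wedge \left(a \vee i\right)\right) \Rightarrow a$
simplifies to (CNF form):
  $\text{True}$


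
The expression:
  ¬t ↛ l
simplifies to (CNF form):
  l ∨ ¬t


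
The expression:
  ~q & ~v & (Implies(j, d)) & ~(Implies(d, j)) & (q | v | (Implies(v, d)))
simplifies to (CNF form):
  d & ~j & ~q & ~v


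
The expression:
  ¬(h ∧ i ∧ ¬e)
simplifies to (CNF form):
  e ∨ ¬h ∨ ¬i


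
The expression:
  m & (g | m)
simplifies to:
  m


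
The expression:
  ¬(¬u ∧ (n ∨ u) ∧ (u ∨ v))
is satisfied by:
  {u: True, v: False, n: False}
  {v: False, n: False, u: False}
  {n: True, u: True, v: False}
  {n: True, v: False, u: False}
  {u: True, v: True, n: False}
  {v: True, u: False, n: False}
  {n: True, v: True, u: True}


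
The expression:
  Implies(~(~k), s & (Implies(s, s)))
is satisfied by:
  {s: True, k: False}
  {k: False, s: False}
  {k: True, s: True}


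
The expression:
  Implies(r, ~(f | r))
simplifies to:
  ~r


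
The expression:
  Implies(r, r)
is always true.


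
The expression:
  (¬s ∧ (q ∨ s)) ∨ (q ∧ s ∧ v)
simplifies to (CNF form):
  q ∧ (v ∨ ¬s)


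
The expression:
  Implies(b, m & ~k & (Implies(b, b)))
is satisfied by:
  {m: True, k: False, b: False}
  {k: False, b: False, m: False}
  {m: True, k: True, b: False}
  {k: True, m: False, b: False}
  {b: True, m: True, k: False}


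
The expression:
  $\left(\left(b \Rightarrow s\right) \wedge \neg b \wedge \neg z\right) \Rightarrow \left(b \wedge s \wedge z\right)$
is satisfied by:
  {b: True, z: True}
  {b: True, z: False}
  {z: True, b: False}


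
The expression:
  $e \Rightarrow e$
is always true.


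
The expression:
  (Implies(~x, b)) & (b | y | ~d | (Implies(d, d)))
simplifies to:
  b | x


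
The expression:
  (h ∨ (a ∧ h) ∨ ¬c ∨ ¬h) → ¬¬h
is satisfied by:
  {h: True}


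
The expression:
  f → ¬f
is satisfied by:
  {f: False}


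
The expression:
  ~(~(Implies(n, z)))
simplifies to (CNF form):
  z | ~n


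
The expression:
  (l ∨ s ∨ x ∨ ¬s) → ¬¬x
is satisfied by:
  {x: True}


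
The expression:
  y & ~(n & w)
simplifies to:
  y & (~n | ~w)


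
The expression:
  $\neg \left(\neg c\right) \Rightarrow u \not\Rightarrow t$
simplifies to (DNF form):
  $\left(u \wedge \neg t\right) \vee \neg c$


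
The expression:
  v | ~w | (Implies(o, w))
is always true.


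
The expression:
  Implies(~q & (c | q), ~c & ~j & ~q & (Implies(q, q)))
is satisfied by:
  {q: True, c: False}
  {c: False, q: False}
  {c: True, q: True}


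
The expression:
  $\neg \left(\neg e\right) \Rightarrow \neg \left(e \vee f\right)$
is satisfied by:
  {e: False}


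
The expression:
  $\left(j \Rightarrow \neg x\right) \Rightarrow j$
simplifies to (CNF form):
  $j$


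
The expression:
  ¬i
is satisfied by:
  {i: False}


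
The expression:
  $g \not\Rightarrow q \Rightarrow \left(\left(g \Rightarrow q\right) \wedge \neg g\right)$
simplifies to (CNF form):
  $q \vee \neg g$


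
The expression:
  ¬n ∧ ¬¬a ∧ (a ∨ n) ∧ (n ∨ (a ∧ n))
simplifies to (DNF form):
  False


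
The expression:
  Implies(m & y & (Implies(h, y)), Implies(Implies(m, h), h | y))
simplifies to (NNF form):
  True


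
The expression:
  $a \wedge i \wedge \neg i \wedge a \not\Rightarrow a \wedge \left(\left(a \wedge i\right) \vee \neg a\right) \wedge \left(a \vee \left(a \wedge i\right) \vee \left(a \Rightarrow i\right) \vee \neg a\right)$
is never true.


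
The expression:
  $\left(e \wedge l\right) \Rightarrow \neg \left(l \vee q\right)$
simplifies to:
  $\neg e \vee \neg l$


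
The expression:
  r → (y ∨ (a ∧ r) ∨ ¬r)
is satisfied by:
  {a: True, y: True, r: False}
  {a: True, y: False, r: False}
  {y: True, a: False, r: False}
  {a: False, y: False, r: False}
  {a: True, r: True, y: True}
  {a: True, r: True, y: False}
  {r: True, y: True, a: False}


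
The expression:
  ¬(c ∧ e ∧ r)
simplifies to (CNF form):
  ¬c ∨ ¬e ∨ ¬r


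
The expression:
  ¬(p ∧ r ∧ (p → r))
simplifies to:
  ¬p ∨ ¬r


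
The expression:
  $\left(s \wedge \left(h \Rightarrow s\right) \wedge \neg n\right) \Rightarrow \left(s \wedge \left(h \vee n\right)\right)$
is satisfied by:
  {n: True, h: True, s: False}
  {n: True, s: False, h: False}
  {h: True, s: False, n: False}
  {h: False, s: False, n: False}
  {n: True, h: True, s: True}
  {n: True, s: True, h: False}
  {h: True, s: True, n: False}


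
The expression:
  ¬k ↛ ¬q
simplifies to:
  q ∧ ¬k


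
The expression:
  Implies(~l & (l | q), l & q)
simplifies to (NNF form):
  l | ~q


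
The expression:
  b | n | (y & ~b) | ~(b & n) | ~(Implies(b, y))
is always true.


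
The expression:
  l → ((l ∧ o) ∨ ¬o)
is always true.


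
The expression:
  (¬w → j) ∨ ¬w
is always true.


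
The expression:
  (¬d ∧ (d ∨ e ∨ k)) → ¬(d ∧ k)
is always true.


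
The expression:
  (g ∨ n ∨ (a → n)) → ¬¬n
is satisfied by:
  {n: True, a: True, g: False}
  {n: True, a: False, g: False}
  {n: True, g: True, a: True}
  {n: True, g: True, a: False}
  {a: True, g: False, n: False}


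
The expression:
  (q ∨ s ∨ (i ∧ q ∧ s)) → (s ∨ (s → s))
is always true.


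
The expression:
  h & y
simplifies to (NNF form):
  h & y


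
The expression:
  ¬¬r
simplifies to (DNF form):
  r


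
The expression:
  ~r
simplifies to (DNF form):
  ~r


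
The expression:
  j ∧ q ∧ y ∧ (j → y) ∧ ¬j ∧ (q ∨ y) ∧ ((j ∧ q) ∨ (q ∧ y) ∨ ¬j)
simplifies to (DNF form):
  False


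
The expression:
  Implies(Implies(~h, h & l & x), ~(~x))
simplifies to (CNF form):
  x | ~h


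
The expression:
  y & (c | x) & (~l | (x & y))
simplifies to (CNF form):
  y & (c | x) & (x | ~l)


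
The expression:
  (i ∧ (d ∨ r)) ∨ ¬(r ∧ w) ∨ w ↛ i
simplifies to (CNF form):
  True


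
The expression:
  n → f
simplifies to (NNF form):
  f ∨ ¬n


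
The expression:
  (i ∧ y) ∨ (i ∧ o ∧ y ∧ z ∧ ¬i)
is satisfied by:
  {i: True, y: True}


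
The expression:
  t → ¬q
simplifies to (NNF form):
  ¬q ∨ ¬t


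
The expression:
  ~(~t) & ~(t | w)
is never true.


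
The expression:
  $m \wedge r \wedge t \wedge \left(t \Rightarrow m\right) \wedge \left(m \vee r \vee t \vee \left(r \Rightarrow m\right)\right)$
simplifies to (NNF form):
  $m \wedge r \wedge t$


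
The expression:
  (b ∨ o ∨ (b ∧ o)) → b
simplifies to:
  b ∨ ¬o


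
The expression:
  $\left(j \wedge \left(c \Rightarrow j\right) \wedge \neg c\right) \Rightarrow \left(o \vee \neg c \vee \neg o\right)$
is always true.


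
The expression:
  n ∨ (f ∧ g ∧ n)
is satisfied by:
  {n: True}


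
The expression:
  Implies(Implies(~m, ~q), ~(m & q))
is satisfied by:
  {m: False, q: False}
  {q: True, m: False}
  {m: True, q: False}


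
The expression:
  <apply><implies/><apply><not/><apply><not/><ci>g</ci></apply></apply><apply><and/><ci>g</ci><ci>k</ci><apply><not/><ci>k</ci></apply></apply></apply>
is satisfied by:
  {g: False}


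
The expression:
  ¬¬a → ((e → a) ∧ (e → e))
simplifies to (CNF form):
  True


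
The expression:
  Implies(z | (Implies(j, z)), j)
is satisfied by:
  {j: True}


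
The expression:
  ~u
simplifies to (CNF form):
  ~u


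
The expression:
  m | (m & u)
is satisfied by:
  {m: True}


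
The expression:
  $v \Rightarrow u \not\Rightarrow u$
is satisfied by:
  {v: False}


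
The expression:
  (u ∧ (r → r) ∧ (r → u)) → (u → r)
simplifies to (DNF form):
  r ∨ ¬u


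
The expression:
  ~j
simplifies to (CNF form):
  ~j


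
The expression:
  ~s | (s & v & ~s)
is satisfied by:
  {s: False}


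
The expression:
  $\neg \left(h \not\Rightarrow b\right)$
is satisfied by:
  {b: True, h: False}
  {h: False, b: False}
  {h: True, b: True}


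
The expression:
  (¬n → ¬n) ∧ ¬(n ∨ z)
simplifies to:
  ¬n ∧ ¬z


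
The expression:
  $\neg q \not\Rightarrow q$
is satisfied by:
  {q: False}


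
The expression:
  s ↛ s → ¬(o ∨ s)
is always true.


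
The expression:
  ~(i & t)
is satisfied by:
  {t: False, i: False}
  {i: True, t: False}
  {t: True, i: False}


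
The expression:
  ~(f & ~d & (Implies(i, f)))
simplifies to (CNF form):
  d | ~f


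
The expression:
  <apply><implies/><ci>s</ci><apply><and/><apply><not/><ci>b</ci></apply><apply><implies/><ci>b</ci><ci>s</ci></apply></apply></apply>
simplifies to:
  <apply><or/><apply><not/><ci>b</ci></apply><apply><not/><ci>s</ci></apply></apply>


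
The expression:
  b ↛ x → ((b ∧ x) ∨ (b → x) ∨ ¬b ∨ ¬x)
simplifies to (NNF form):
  True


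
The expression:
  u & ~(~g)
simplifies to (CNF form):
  g & u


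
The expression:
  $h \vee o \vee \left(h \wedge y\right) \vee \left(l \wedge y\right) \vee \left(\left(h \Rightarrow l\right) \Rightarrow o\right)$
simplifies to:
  $h \vee o \vee \left(l \wedge y\right)$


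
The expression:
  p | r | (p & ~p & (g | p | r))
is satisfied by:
  {r: True, p: True}
  {r: True, p: False}
  {p: True, r: False}


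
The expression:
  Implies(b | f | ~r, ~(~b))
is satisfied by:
  {r: True, b: True, f: False}
  {b: True, f: False, r: False}
  {r: True, b: True, f: True}
  {b: True, f: True, r: False}
  {r: True, f: False, b: False}


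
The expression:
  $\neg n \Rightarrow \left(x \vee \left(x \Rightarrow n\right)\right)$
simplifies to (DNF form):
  $\text{True}$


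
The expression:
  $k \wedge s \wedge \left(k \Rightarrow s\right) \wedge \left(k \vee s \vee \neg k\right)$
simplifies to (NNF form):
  $k \wedge s$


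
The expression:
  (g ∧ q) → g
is always true.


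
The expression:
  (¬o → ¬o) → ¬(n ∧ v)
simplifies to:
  ¬n ∨ ¬v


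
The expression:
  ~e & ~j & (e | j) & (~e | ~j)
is never true.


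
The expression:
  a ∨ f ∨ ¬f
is always true.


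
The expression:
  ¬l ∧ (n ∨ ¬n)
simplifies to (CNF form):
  ¬l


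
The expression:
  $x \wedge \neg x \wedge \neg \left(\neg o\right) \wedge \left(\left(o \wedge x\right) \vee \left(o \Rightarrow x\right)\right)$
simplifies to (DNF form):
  $\text{False}$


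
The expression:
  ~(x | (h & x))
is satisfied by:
  {x: False}


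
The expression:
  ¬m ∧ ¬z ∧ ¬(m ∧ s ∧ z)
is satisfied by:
  {z: False, m: False}


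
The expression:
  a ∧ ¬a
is never true.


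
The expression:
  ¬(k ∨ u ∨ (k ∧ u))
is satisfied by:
  {u: False, k: False}


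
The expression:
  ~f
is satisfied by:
  {f: False}


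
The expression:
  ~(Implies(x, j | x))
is never true.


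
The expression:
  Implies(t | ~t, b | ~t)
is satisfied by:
  {b: True, t: False}
  {t: False, b: False}
  {t: True, b: True}


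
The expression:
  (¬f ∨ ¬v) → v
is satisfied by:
  {v: True}


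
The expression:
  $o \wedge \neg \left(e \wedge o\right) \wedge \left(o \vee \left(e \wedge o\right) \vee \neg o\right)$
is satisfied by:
  {o: True, e: False}


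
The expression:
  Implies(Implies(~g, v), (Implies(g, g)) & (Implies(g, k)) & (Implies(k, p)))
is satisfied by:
  {p: True, k: False, g: False, v: False}
  {p: False, k: False, g: False, v: False}
  {p: True, v: True, k: False, g: False}
  {v: True, p: False, k: False, g: False}
  {p: True, k: True, v: False, g: False}
  {k: True, v: False, g: False, p: False}
  {p: True, v: True, k: True, g: False}
  {p: True, g: True, k: True, v: False}
  {p: True, g: True, k: True, v: True}


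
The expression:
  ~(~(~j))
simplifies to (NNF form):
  ~j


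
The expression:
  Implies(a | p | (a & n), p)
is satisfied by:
  {p: True, a: False}
  {a: False, p: False}
  {a: True, p: True}


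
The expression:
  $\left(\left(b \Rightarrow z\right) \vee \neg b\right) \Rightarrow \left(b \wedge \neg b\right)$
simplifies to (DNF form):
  $b \wedge \neg z$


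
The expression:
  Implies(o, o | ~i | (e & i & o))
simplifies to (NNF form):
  True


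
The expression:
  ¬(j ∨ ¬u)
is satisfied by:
  {u: True, j: False}


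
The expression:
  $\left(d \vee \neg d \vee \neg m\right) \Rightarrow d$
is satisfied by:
  {d: True}


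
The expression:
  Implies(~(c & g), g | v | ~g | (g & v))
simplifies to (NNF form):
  True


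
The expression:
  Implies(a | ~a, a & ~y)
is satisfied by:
  {a: True, y: False}


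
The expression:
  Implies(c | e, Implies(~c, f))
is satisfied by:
  {c: True, f: True, e: False}
  {c: True, f: False, e: False}
  {f: True, c: False, e: False}
  {c: False, f: False, e: False}
  {c: True, e: True, f: True}
  {c: True, e: True, f: False}
  {e: True, f: True, c: False}


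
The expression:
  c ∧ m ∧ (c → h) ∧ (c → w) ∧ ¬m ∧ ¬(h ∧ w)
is never true.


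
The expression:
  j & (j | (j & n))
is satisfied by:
  {j: True}


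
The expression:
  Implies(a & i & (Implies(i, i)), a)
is always true.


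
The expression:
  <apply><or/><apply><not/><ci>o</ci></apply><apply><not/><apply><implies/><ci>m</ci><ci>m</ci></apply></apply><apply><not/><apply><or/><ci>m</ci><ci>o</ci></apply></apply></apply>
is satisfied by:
  {o: False}


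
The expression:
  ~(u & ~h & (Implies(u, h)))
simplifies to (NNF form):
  True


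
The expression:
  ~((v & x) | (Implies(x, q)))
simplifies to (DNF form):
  x & ~q & ~v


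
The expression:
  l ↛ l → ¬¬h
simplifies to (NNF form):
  True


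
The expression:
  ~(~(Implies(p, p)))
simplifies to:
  True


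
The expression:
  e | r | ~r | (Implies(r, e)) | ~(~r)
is always true.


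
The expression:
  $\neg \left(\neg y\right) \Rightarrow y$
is always true.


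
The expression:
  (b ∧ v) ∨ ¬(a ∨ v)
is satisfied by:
  {b: True, v: False, a: False}
  {v: False, a: False, b: False}
  {b: True, v: True, a: False}
  {b: True, a: True, v: True}


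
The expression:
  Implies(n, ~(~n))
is always true.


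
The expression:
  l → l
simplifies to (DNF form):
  True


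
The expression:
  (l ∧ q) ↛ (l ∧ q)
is never true.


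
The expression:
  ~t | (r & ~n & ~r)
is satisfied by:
  {t: False}


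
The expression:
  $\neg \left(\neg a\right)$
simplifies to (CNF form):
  $a$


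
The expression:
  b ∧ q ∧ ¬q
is never true.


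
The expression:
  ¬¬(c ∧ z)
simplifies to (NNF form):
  c ∧ z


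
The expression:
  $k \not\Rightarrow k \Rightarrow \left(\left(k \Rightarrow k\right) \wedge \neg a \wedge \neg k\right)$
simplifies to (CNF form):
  $\text{True}$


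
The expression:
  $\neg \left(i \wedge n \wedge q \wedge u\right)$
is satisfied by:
  {u: False, q: False, n: False, i: False}
  {i: True, u: False, q: False, n: False}
  {n: True, u: False, q: False, i: False}
  {i: True, n: True, u: False, q: False}
  {q: True, i: False, u: False, n: False}
  {i: True, q: True, u: False, n: False}
  {n: True, q: True, i: False, u: False}
  {i: True, n: True, q: True, u: False}
  {u: True, n: False, q: False, i: False}
  {i: True, u: True, n: False, q: False}
  {n: True, u: True, i: False, q: False}
  {i: True, n: True, u: True, q: False}
  {q: True, u: True, n: False, i: False}
  {i: True, q: True, u: True, n: False}
  {n: True, q: True, u: True, i: False}


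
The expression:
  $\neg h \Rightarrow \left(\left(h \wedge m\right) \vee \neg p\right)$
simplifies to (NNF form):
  $h \vee \neg p$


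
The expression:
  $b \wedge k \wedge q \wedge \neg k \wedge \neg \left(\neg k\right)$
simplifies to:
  $\text{False}$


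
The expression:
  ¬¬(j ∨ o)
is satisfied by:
  {o: True, j: True}
  {o: True, j: False}
  {j: True, o: False}


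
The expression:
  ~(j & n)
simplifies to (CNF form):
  ~j | ~n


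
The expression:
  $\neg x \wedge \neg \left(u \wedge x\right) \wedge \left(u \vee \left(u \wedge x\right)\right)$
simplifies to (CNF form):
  $u \wedge \neg x$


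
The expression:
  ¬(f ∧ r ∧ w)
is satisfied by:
  {w: False, r: False, f: False}
  {f: True, w: False, r: False}
  {r: True, w: False, f: False}
  {f: True, r: True, w: False}
  {w: True, f: False, r: False}
  {f: True, w: True, r: False}
  {r: True, w: True, f: False}


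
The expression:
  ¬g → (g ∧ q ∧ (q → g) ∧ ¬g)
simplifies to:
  g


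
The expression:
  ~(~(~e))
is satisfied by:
  {e: False}


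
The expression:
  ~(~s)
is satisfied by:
  {s: True}


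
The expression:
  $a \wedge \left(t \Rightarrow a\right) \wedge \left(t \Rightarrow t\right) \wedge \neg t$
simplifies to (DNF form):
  $a \wedge \neg t$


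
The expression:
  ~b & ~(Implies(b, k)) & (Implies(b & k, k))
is never true.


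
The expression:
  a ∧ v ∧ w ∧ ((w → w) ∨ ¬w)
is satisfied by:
  {a: True, w: True, v: True}


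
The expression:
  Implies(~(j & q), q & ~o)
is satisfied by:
  {j: True, q: True, o: False}
  {q: True, o: False, j: False}
  {o: True, j: True, q: True}


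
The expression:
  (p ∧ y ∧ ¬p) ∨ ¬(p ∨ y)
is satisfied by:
  {y: False, p: False}


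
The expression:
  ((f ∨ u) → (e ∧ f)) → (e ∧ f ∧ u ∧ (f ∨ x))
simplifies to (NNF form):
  u ∨ (f ∧ ¬e)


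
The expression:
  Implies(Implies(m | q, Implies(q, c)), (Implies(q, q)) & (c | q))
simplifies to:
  c | q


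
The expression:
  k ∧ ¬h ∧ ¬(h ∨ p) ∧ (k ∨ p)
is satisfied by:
  {k: True, p: False, h: False}


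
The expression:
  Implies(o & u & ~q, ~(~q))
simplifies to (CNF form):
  q | ~o | ~u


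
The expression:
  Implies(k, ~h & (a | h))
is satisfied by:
  {a: True, h: False, k: False}
  {h: False, k: False, a: False}
  {a: True, h: True, k: False}
  {h: True, a: False, k: False}
  {k: True, a: True, h: False}


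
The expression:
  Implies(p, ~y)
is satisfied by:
  {p: False, y: False}
  {y: True, p: False}
  {p: True, y: False}


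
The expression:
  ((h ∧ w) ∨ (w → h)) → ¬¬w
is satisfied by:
  {w: True}


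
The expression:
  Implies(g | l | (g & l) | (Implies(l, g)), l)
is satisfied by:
  {l: True}


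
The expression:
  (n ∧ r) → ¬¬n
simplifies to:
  True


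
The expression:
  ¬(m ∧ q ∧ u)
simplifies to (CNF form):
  ¬m ∨ ¬q ∨ ¬u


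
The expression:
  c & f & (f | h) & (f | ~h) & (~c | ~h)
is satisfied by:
  {c: True, f: True, h: False}


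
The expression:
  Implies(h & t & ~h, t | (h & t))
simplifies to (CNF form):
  True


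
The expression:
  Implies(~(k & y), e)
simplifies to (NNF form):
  e | (k & y)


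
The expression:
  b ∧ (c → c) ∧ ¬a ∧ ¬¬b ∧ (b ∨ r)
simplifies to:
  b ∧ ¬a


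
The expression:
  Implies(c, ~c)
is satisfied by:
  {c: False}


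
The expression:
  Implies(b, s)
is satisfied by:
  {s: True, b: False}
  {b: False, s: False}
  {b: True, s: True}


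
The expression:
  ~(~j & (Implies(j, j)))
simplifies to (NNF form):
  j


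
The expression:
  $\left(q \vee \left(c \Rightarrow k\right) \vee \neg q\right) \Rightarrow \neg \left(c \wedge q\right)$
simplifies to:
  $\neg c \vee \neg q$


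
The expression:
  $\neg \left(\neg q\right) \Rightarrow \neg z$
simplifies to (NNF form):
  $\neg q \vee \neg z$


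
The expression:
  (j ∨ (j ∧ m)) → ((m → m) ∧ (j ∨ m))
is always true.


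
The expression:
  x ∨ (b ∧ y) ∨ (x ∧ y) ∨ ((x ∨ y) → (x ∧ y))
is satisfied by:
  {b: True, x: True, y: False}
  {b: True, x: False, y: False}
  {x: True, b: False, y: False}
  {b: False, x: False, y: False}
  {b: True, y: True, x: True}
  {b: True, y: True, x: False}
  {y: True, x: True, b: False}


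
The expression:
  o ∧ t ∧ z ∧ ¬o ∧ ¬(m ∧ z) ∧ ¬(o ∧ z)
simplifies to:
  False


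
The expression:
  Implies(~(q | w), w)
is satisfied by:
  {q: True, w: True}
  {q: True, w: False}
  {w: True, q: False}


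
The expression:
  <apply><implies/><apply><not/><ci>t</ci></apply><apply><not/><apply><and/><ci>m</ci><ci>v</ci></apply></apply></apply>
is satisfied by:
  {t: True, m: False, v: False}
  {m: False, v: False, t: False}
  {v: True, t: True, m: False}
  {v: True, m: False, t: False}
  {t: True, m: True, v: False}
  {m: True, t: False, v: False}
  {v: True, m: True, t: True}


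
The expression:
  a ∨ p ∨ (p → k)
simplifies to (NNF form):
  True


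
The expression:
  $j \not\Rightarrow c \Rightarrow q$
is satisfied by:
  {q: True, c: True, j: False}
  {q: True, c: False, j: False}
  {c: True, q: False, j: False}
  {q: False, c: False, j: False}
  {j: True, q: True, c: True}
  {j: True, q: True, c: False}
  {j: True, c: True, q: False}


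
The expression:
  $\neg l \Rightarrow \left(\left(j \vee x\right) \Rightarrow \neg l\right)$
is always true.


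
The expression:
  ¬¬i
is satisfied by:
  {i: True}


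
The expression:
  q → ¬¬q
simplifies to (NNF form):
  True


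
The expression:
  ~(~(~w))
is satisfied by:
  {w: False}


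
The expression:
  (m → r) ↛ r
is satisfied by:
  {r: False, m: False}


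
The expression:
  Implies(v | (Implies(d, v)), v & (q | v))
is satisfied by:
  {d: True, v: True}
  {d: True, v: False}
  {v: True, d: False}


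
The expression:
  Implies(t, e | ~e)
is always true.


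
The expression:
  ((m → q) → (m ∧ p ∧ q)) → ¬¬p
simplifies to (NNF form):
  p ∨ q ∨ ¬m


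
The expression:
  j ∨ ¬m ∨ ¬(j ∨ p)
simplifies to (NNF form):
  j ∨ ¬m ∨ ¬p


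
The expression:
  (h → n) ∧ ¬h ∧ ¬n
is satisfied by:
  {n: False, h: False}


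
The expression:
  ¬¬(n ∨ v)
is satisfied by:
  {n: True, v: True}
  {n: True, v: False}
  {v: True, n: False}


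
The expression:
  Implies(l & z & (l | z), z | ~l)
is always true.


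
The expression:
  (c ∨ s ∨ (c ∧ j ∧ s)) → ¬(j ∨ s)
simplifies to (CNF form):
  ¬s ∧ (¬c ∨ ¬j)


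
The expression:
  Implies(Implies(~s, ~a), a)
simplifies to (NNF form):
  a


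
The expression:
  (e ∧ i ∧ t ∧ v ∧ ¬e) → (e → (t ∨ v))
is always true.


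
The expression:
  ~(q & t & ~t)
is always true.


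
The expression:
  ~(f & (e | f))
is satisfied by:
  {f: False}


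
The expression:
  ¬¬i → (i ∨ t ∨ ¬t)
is always true.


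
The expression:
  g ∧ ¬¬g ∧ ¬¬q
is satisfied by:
  {g: True, q: True}


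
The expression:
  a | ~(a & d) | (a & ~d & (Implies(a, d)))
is always true.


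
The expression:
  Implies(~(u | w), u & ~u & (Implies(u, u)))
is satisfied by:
  {u: True, w: True}
  {u: True, w: False}
  {w: True, u: False}


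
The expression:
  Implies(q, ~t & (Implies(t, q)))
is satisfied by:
  {t: False, q: False}
  {q: True, t: False}
  {t: True, q: False}


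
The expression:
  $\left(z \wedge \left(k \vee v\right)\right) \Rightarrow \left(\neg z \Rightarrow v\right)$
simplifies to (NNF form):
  $\text{True}$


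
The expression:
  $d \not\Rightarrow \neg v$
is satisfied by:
  {d: True, v: True}


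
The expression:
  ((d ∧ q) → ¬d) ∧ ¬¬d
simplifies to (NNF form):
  d ∧ ¬q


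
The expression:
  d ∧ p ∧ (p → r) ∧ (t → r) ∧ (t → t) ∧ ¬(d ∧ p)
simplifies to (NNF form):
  False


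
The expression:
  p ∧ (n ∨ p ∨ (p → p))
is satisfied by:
  {p: True}


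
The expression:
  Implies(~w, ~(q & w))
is always true.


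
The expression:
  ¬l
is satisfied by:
  {l: False}
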